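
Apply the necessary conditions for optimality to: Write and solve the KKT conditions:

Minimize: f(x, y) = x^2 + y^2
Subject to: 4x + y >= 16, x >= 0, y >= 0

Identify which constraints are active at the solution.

KKT conditions for min x^2 + y^2 s.t. 4x + 1y >= 16, x >= 0, y >= 0:
Stationarity: 2x = mu*4 + mu_x, 2y = mu*1 + mu_y, with mu, mu_x, mu_y >= 0
Complementary slackness: mu*(4x + y - 16) = 0, mu_x*x = 0, mu_y*y = 0
(0, 0) is infeasible (4*0 + 1*0 < 16), so if mu = 0 stationarity would force x = mu_x/2 >= 0, y = mu_y/2 >= 0 with mu_x*x = mu_y*y = 0, i.e. x = y = 0: contradiction. Hence mu > 0 and 4x + y = 16 is active.
Try x > 0, y > 0 (so mu_x = mu_y = 0): x = 4*mu/2, y = 1*mu/2
Substitute: 4*(4*mu/2) + 1*(1*mu/2) = 16
  mu*17/2 = 16 => mu = 32/17
x* = 64/17 > 0, y* = 16/17 > 0, consistent with mu_x = mu_y = 0.
f is convex and the constraints are linear, so this KKT point is the global minimum.
f* = 256/17
Active constraints: 4x + y >= 16 (holds with equality, mu = 32/17 > 0); x >= 0 and y >= 0 are inactive (mu_x = mu_y = 0).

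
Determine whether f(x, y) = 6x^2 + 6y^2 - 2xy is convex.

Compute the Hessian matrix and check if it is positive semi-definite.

f(x,y) = 6x^2 + 6y^2 - 2xy
Hessian H = [[12, -2], [-2, 12]]
trace(H) = 24, det(H) = 140
Eigenvalues: (24 +/- sqrt(16)) / 2 = 14, 10
Since both eigenvalues > 0, f is convex.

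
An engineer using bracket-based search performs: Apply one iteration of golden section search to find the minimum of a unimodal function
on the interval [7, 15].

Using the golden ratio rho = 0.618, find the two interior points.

Golden section search on [7, 15].
Golden ratio rho = 0.618 (approx).
Interior points:
  x_1 = 7 + (1-0.618)*8 = 10.0560
  x_2 = 7 + 0.618*8 = 11.9440
Compare f(x_1) and f(x_2) to determine which subinterval to keep.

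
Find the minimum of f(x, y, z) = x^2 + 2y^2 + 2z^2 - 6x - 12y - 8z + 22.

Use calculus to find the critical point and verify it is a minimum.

f(x,y,z) = x^2 + 2y^2 + 2z^2 - 6x - 12y - 8z + 22
df/dx = 2x + (-6) = 0 => x = 3
df/dy = 4y + (-12) = 0 => y = 3
df/dz = 4z + (-8) = 0 => z = 2
f(3,3,2) = 1*(3)^2 + 2*(3)^2 + 2*(2)^2 + -6*(3) + -12*(3) + -8*(2) + 22 = -13
Hessian is diagonal with entries 2, 4, 4 > 0, confirmed minimum.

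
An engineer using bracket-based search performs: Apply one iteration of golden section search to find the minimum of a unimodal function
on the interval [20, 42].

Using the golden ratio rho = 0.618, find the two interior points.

Golden section search on [20, 42].
Golden ratio rho = 0.618 (approx).
Interior points:
  x_1 = 20 + (1-0.618)*22 = 28.4040
  x_2 = 20 + 0.618*22 = 33.5960
Compare f(x_1) and f(x_2) to determine which subinterval to keep.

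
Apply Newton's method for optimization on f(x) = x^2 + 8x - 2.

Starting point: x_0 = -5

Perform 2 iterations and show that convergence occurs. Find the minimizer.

f(x) = x^2 + 8x - 2, f'(x) = 2x + (8), f''(x) = 2
Step 1: f'(-5) = -2, x_1 = -5 - -2/2 = -4
Step 2: f'(-4) = 0, x_2 = -4 (converged)
Newton's method converges in 1 step for quadratics.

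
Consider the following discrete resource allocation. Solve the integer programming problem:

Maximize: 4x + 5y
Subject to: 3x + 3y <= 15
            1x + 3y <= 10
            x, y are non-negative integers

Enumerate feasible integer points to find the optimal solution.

Constraint 1: 3x + 3y <= 15
Constraint 2: 1x + 3y <= 10
Feasible x range (need y >= 0): 0 <= x <= min(15/3, 10/1) => x in {0, ..., 5}.
Enumerate feasible integer points row by row (the coefficient of y is 5 > 0, so for each x the largest feasible y gives the best value):
  x = 0: y <= min((15 - 3*0)/3, (10 - 1*0)/3) => y in {0, ..., 3}; best 4*0 + 5*3 = 15
  x = 1: y <= min((15 - 3*1)/3, (10 - 1*1)/3) => y in {0, ..., 3}; best 4*1 + 5*3 = 19
  x = 2: y <= min((15 - 3*2)/3, (10 - 1*2)/3) => y in {0, ..., 2}; best 4*2 + 5*2 = 18
  x = 3: y <= min((15 - 3*3)/3, (10 - 1*3)/3) => y in {0, ..., 2}; best 4*3 + 5*2 = 22
  x = 4: y <= min((15 - 3*4)/3, (10 - 1*4)/3) => y in {0, ..., 1}; best 4*4 + 5*1 = 21
  x = 5: y <= min((15 - 3*5)/3, (10 - 1*5)/3) => y in {0}; best 4*5 + 5*0 = 20
The maximum 4x + 5y = 22 is achieved at x = 3, y = 2.
Check: 3*3 + 3*2 = 15 <= 15 and 1*3 + 3*2 = 9 <= 10.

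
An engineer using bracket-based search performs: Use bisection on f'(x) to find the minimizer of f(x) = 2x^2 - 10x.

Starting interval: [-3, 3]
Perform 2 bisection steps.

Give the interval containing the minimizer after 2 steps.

Finding critical point of f(x) = 2x^2 - 10x using bisection on f'(x) = 4x + -10.
f'(x) = 0 when x = 5/2.
Starting interval: [-3, 3]
Step 1: mid = 0, f'(mid) = -10, new interval = [0, 3]
Step 2: mid = 3/2, f'(mid) = -4, new interval = [3/2, 3]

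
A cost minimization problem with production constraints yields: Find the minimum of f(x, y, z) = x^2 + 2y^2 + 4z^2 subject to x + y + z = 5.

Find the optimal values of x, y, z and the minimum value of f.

Using Lagrange multipliers on f = x^2 + 2y^2 + 4z^2 with constraint x + y + z = 5:
Conditions: 2*1*x = lambda, 2*2*y = lambda, 2*4*z = lambda
So x = lambda/2, y = lambda/4, z = lambda/8
Substituting into constraint: lambda * (7/8) = 5
lambda = 40/7
x = 20/7, y = 10/7, z = 5/7
Minimum value = 100/7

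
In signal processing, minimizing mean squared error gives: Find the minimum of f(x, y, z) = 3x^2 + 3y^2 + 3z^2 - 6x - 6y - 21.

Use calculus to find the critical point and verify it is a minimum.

f(x,y,z) = 3x^2 + 3y^2 + 3z^2 - 6x - 6y - 21
df/dx = 6x + (-6) = 0 => x = 1
df/dy = 6y + (-6) = 0 => y = 1
df/dz = 6z + (0) = 0 => z = 0
f(1,1,0) = 3*(1)^2 + 3*(1)^2 + 3*(0)^2 + -6*(1) + -6*(1) + -21 = -27
Hessian is diagonal with entries 6, 6, 6 > 0, confirmed minimum.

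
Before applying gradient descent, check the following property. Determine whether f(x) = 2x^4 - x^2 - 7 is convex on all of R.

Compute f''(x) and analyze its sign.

f(x) = 2x^4 - x^2 - 7
f'(x) = 8x^3 + -2x
f''(x) = 24x^2 + -2
f''(0) = -2 < 0, so not convex near x = 0
Therefore, f is not globally convex on R.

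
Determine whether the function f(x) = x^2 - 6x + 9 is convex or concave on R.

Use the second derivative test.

f(x) = x^2 - 6x + 9
f'(x) = 2x - 6
f''(x) = 2
Since f''(x) = 2 > 0 for all x, f is convex on R.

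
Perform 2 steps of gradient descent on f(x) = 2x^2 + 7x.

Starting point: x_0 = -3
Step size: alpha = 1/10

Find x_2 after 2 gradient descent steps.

f(x) = 2x^2 + 7x, f'(x) = 4x + (7)
Step 1: f'(-3) = -5, x_1 = -3 - 1/10 * -5 = -5/2
Step 2: f'(-5/2) = -3, x_2 = -5/2 - 1/10 * -3 = -11/5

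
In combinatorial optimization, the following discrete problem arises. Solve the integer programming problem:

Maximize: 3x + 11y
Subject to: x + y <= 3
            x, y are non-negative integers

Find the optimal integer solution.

Objective: 3x + 11y, constraint: x + y <= 3
Coefficient of y is 11 > coefficient of x is 3, so allocate the entire budget to y.
Optimal: x = 0, y = 3, value = 33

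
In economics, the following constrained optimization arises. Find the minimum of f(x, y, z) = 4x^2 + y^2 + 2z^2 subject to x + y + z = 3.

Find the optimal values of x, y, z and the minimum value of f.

Using Lagrange multipliers on f = 4x^2 + y^2 + 2z^2 with constraint x + y + z = 3:
Conditions: 2*4*x = lambda, 2*1*y = lambda, 2*2*z = lambda
So x = lambda/8, y = lambda/2, z = lambda/4
Substituting into constraint: lambda * (7/8) = 3
lambda = 24/7
x = 3/7, y = 12/7, z = 6/7
Minimum value = 36/7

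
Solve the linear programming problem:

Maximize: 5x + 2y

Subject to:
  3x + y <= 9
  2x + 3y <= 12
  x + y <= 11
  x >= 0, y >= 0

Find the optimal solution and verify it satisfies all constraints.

Feasible vertices: (0, 0), (0, 4), (15/7, 18/7), (3, 0)
Objective 5x + 2y at each vertex:
  (0, 0): 0
  (0, 4): 8
  (15/7, 18/7): 111/7
  (3, 0): 15
Maximum is 111/7 at (15/7, 18/7).
Verify constraints at (x, y) = (15/7, 18/7):
  3*(15/7) + 1*(18/7) = 9 <= 9 (active)
  2*(15/7) + 3*(18/7) = 12 <= 12 (active)
  1*(15/7) + 1*(18/7) = 33/7 <= 11
  x = 15/7 >= 0, y = 18/7 >= 0. All constraints satisfied.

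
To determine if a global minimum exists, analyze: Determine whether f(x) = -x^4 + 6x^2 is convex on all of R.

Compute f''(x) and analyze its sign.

f(x) = -x^4 + 6x^2
f'(x) = -4x^3 + 12x
f''(x) = -12x^2 + 12
f''(x) = -12x^2 + 12 -> -inf as |x| -> inf
Therefore, f is not globally convex on R.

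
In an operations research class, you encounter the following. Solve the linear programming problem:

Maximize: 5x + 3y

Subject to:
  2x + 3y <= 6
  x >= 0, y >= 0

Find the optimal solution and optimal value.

The feasible region has vertices at [(0, 0), (3, 0), (0, 2)].
Checking objective 5x + 3y at each vertex:
  (0, 0): 5*0 + 3*0 = 0
  (3, 0): 5*3 + 3*0 = 15
  (0, 2): 5*0 + 3*2 = 6
Maximum is 15 at (3, 0).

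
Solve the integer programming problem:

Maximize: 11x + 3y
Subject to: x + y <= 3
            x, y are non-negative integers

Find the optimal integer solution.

Objective: 11x + 3y, constraint: x + y <= 3
Coefficient of x is 11 >= coefficient of y is 3, so allocate the entire budget to x.
Optimal: x = 3, y = 0, value = 33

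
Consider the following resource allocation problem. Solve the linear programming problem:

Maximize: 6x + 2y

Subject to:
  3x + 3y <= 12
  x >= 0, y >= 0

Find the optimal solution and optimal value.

The feasible region has vertices at [(0, 0), (4, 0), (0, 4)].
Checking objective 6x + 2y at each vertex:
  (0, 0): 6*0 + 2*0 = 0
  (4, 0): 6*4 + 2*0 = 24
  (0, 4): 6*0 + 2*4 = 8
Maximum is 24 at (4, 0).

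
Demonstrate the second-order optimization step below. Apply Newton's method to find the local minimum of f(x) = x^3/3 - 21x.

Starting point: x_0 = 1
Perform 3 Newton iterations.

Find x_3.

f(x) = x^3/3 - 21x
f'(x) = x^2 - 21, f''(x) = 2x
Newton update: x_{n+1} = x_n - (x_n^2 - 21)/(2*x_n)
Step 1: x_0 = 1, f'=-20, f''=2, x_1 = 11
Step 2: x_1 = 11, f'=100, f''=22, x_2 = 71/11
Step 3: x_2 = 71/11, f'=2500/121, f''=142/11, x_3 = 3791/781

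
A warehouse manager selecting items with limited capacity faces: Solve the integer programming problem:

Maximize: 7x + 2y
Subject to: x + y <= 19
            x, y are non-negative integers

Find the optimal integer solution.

Objective: 7x + 2y, constraint: x + y <= 19
Coefficient of x is 7 >= coefficient of y is 2, so allocate the entire budget to x.
Optimal: x = 19, y = 0, value = 133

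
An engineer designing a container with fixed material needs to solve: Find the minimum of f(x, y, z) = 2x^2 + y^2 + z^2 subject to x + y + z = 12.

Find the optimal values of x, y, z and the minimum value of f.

Using Lagrange multipliers on f = 2x^2 + y^2 + z^2 with constraint x + y + z = 12:
Conditions: 2*2*x = lambda, 2*1*y = lambda, 2*1*z = lambda
So x = lambda/4, y = lambda/2, z = lambda/2
Substituting into constraint: lambda * (5/4) = 12
lambda = 48/5
x = 12/5, y = 24/5, z = 24/5
Minimum value = 288/5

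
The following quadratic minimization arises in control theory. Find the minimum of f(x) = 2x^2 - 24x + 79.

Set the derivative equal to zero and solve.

f(x) = 2x^2 - 24x + 79
f'(x) = 4x + (-24) = 0
x = 24/4 = 6
f(6) = 7
Since f''(x) = 4 > 0, this is a minimum.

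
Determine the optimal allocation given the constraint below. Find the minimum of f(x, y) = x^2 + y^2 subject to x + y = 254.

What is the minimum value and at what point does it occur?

Substitute y = 254 - x into f(x,y) = x^2 + y^2:
g(x) = x^2 + (254 - x)^2 = 2x^2 - 508x + 64516
g'(x) = 4x - 508 = 0  =>  x = 127
y = 254 - 127 = 127
Minimum value = 127^2 + 127^2 = 32258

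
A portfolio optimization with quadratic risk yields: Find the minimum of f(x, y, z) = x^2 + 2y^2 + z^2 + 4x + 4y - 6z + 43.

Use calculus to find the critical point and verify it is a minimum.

f(x,y,z) = x^2 + 2y^2 + z^2 + 4x + 4y - 6z + 43
df/dx = 2x + (4) = 0 => x = -2
df/dy = 4y + (4) = 0 => y = -1
df/dz = 2z + (-6) = 0 => z = 3
f(-2,-1,3) = 1*(-2)^2 + 2*(-1)^2 + 1*(3)^2 + 4*(-2) + 4*(-1) + -6*(3) + 43 = 28
Hessian is diagonal with entries 2, 4, 2 > 0, confirmed minimum.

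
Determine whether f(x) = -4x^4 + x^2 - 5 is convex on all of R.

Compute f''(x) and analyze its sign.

f(x) = -4x^4 + x^2 - 5
f'(x) = -16x^3 + 2x
f''(x) = -48x^2 + 2
f''(x) = -48x^2 + 2 -> -inf as |x| -> inf
Therefore, f is not globally convex on R.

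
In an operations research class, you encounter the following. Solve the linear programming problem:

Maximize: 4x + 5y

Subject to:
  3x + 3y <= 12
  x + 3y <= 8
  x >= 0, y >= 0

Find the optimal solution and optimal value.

Feasible vertices: (0, 0), (0, 8/3), (2, 2), (4, 0)
Objective 4x + 5y at each:
  (0, 0): 0
  (0, 8/3): 40/3
  (2, 2): 18
  (4, 0): 16
Maximum is 18 at (2, 2).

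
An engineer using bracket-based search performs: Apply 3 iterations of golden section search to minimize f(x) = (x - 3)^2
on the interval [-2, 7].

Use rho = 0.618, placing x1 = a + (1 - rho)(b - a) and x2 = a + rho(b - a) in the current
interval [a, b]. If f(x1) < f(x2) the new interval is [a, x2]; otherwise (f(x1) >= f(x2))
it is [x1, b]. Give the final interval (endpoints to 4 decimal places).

Golden section search for min of f(x) = (x - 3)^2 on [-2, 7].
Each step: x1 = a + (1 - rho)(b - a), x2 = a + rho(b - a); if f(x1) < f(x2) keep [a, x2], otherwise keep [x1, b].
Step 1: [-2.0000, 7.0000], x1=1.4380 (f=2.4398), x2=3.5620 (f=0.3158); f(x1) > f(x2) => keep [1.4380, 7.0000]
Step 2: [1.4380, 7.0000], x1=3.5627 (f=0.3166), x2=4.8753 (f=3.5168); f(x1) < f(x2) => keep [1.4380, 4.8753]
Step 3: [1.4380, 4.8753], x1=2.7511 (f=0.0620), x2=3.5623 (f=0.3161); f(x1) < f(x2) => keep [1.4380, 3.5623]
Final interval: [1.4380, 3.5623]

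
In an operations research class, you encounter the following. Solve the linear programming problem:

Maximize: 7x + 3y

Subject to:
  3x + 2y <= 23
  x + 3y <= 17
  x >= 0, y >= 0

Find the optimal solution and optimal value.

Feasible vertices: (0, 0), (0, 17/3), (5, 4), (23/3, 0)
Objective 7x + 3y at each:
  (0, 0): 0
  (0, 17/3): 17
  (5, 4): 47
  (23/3, 0): 161/3
Maximum is 161/3 at (23/3, 0).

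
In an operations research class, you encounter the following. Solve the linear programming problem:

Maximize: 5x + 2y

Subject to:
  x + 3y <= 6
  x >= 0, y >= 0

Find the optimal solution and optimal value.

The feasible region has vertices at [(0, 0), (6, 0), (0, 2)].
Checking objective 5x + 2y at each vertex:
  (0, 0): 5*0 + 2*0 = 0
  (6, 0): 5*6 + 2*0 = 30
  (0, 2): 5*0 + 2*2 = 4
Maximum is 30 at (6, 0).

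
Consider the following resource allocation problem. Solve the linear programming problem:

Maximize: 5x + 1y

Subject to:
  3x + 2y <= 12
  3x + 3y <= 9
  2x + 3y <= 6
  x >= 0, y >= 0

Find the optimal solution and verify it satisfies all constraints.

Feasible vertices: (0, 0), (0, 2), (3, 0)
Objective 5x + 1y at each vertex:
  (0, 0): 0
  (0, 2): 2
  (3, 0): 15
Maximum is 15 at (3, 0).
Verify constraints at (x, y) = (3, 0):
  3*3 + 2*0 = 9 <= 12
  3*3 + 3*0 = 9 <= 9 (active)
  2*3 + 3*0 = 6 <= 6 (active)
  x = 3 >= 0, y = 0 >= 0. All constraints satisfied.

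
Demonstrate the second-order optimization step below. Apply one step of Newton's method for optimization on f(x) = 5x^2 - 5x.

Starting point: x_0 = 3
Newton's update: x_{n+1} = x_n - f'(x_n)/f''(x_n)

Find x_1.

f(x) = 5x^2 - 5x
f'(x) = 10x + (-5), f''(x) = 10
Newton step: x_1 = x_0 - f'(x_0)/f''(x_0)
f'(3) = 25
x_1 = 3 - 25/10 = 1/2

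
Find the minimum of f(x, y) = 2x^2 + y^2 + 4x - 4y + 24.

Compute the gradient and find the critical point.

f(x,y) = 2x^2 + y^2 + 4x - 4y + 24
df/dx = 4x + (4) = 0  =>  x = -1
df/dy = 2y + (-4) = 0  =>  y = 2
f(-1, 2) = 2*(-1)^2 + 1*(2)^2 + 4*(-1) + -4*(2) + 24 = 18
Hessian is diagonal with entries 4, 2 > 0, so this is a minimum.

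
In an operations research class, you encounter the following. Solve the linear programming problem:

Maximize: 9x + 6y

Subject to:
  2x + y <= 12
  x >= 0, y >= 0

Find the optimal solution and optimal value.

The feasible region has vertices at [(0, 0), (6, 0), (0, 12)].
Checking objective 9x + 6y at each vertex:
  (0, 0): 9*0 + 6*0 = 0
  (6, 0): 9*6 + 6*0 = 54
  (0, 12): 9*0 + 6*12 = 72
Maximum is 72 at (0, 12).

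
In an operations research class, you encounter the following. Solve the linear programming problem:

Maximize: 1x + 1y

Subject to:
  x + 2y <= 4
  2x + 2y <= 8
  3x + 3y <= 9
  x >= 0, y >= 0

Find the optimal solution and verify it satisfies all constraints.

Feasible vertices: (0, 0), (0, 2), (2, 1), (3, 0)
Objective 1x + 1y at each vertex:
  (0, 0): 0
  (0, 2): 2
  (2, 1): 3
  (3, 0): 3
Maximum is 3 at (2, 1).
Verify constraints at (x, y) = (2, 1):
  1*2 + 2*1 = 4 <= 4 (active)
  2*2 + 2*1 = 6 <= 8
  3*2 + 3*1 = 9 <= 9 (active)
  x = 2 >= 0, y = 1 >= 0. All constraints satisfied.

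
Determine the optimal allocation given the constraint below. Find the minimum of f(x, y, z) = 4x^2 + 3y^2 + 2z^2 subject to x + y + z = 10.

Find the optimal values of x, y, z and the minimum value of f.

Using Lagrange multipliers on f = 4x^2 + 3y^2 + 2z^2 with constraint x + y + z = 10:
Conditions: 2*4*x = lambda, 2*3*y = lambda, 2*2*z = lambda
So x = lambda/8, y = lambda/6, z = lambda/4
Substituting into constraint: lambda * (13/24) = 10
lambda = 240/13
x = 30/13, y = 40/13, z = 60/13
Minimum value = 1200/13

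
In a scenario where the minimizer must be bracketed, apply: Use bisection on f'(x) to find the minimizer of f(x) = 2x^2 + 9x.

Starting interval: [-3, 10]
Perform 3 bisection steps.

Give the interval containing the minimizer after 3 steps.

Finding critical point of f(x) = 2x^2 + 9x using bisection on f'(x) = 4x + 9.
f'(x) = 0 when x = -9/4.
Starting interval: [-3, 10]
Step 1: mid = 7/2, f'(mid) = 23, new interval = [-3, 7/2]
Step 2: mid = 1/4, f'(mid) = 10, new interval = [-3, 1/4]
Step 3: mid = -11/8, f'(mid) = 7/2, new interval = [-3, -11/8]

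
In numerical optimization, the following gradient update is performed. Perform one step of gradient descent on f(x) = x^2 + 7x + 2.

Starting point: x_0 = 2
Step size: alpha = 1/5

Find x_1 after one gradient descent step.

f(x) = x^2 + 7x + 2
f'(x) = 2x + 7
f'(2) = 2*2 + (7) = 11
x_1 = x_0 - alpha * f'(x_0) = 2 - 1/5 * 11 = -1/5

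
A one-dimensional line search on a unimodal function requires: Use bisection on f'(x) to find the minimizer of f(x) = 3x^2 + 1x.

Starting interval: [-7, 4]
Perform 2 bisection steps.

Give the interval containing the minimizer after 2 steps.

Finding critical point of f(x) = 3x^2 + 1x using bisection on f'(x) = 6x + 1.
f'(x) = 0 when x = -1/6.
Starting interval: [-7, 4]
Step 1: mid = -3/2, f'(mid) = -8, new interval = [-3/2, 4]
Step 2: mid = 5/4, f'(mid) = 17/2, new interval = [-3/2, 5/4]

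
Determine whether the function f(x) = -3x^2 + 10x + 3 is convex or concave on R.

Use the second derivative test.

f(x) = -3x^2 + 10x + 3
f'(x) = -6x + 10
f''(x) = -6
Since f''(x) = -6 < 0 for all x, f is concave on R.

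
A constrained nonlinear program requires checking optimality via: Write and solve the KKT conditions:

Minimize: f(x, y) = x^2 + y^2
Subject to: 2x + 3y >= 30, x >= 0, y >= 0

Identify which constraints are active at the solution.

KKT conditions for min x^2 + y^2 s.t. 2x + 3y >= 30, x >= 0, y >= 0:
Stationarity: 2x = mu*2 + mu_x, 2y = mu*3 + mu_y, with mu, mu_x, mu_y >= 0
Complementary slackness: mu*(2x + 3y - 30) = 0, mu_x*x = 0, mu_y*y = 0
(0, 0) is infeasible (2*0 + 3*0 < 30), so if mu = 0 stationarity would force x = mu_x/2 >= 0, y = mu_y/2 >= 0 with mu_x*x = mu_y*y = 0, i.e. x = y = 0: contradiction. Hence mu > 0 and 2x + 3y = 30 is active.
Try x > 0, y > 0 (so mu_x = mu_y = 0): x = 2*mu/2, y = 3*mu/2
Substitute: 2*(2*mu/2) + 3*(3*mu/2) = 30
  mu*13/2 = 30 => mu = 60/13
x* = 60/13 > 0, y* = 90/13 > 0, consistent with mu_x = mu_y = 0.
f is convex and the constraints are linear, so this KKT point is the global minimum.
f* = 900/13
Active constraints: 2x + 3y >= 30 (holds with equality, mu = 60/13 > 0); x >= 0 and y >= 0 are inactive (mu_x = mu_y = 0).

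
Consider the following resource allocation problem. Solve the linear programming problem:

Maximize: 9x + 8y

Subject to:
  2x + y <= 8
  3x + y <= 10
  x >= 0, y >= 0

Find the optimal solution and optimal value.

Feasible vertices: (0, 0), (0, 8), (2, 4), (10/3, 0)
Objective 9x + 8y at each:
  (0, 0): 0
  (0, 8): 64
  (2, 4): 50
  (10/3, 0): 30
Maximum is 64 at (0, 8).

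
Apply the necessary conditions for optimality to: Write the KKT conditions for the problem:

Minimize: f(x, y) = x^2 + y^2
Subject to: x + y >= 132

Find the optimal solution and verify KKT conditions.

KKT conditions for min x^2 + y^2 s.t. x + y >= 132:
Stationarity: 2x = mu, 2y = mu
So x = y = mu/2.
Complementary slackness: mu*(x + y - 132) = 0
Primal feasibility: x + y >= 132; dual feasibility: mu >= 0
If mu = 0 then x = y = 0, but 0 + 0 < 132 is infeasible, so the constraint is active.
Constraint active: x + y = 2*(mu/2) = 132 => mu = 132
x = y = 66, f = 8712
Verify: stationarity 2*66 = 132 = mu; primal 66 + 66 = 132 >= 132; dual mu = 132 >= 0; complementary slackness 132*(132 - 132) = 0. All KKT conditions hold.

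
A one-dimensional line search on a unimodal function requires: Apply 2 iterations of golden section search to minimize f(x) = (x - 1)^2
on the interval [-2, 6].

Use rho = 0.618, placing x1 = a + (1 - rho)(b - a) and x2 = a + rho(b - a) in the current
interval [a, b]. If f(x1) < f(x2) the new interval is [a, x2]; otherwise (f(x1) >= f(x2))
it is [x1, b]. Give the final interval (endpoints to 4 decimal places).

Golden section search for min of f(x) = (x - 1)^2 on [-2, 6].
Each step: x1 = a + (1 - rho)(b - a), x2 = a + rho(b - a); if f(x1) < f(x2) keep [a, x2], otherwise keep [x1, b].
Step 1: [-2.0000, 6.0000], x1=1.0560 (f=0.0031), x2=2.9440 (f=3.7791); f(x1) < f(x2) => keep [-2.0000, 2.9440]
Step 2: [-2.0000, 2.9440], x1=-0.1114 (f=1.2352), x2=1.0554 (f=0.0031); f(x1) > f(x2) => keep [-0.1114, 2.9440]
Final interval: [-0.1114, 2.9440]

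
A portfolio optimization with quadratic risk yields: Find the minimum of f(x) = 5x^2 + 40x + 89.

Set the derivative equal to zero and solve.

f(x) = 5x^2 + 40x + 89
f'(x) = 10x + (40) = 0
x = -40/10 = -4
f(-4) = 9
Since f''(x) = 10 > 0, this is a minimum.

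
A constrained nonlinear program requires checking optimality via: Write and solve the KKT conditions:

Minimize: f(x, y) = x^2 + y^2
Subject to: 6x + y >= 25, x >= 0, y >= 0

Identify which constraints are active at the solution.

KKT conditions for min x^2 + y^2 s.t. 6x + 1y >= 25, x >= 0, y >= 0:
Stationarity: 2x = mu*6 + mu_x, 2y = mu*1 + mu_y, with mu, mu_x, mu_y >= 0
Complementary slackness: mu*(6x + y - 25) = 0, mu_x*x = 0, mu_y*y = 0
(0, 0) is infeasible (6*0 + 1*0 < 25), so if mu = 0 stationarity would force x = mu_x/2 >= 0, y = mu_y/2 >= 0 with mu_x*x = mu_y*y = 0, i.e. x = y = 0: contradiction. Hence mu > 0 and 6x + y = 25 is active.
Try x > 0, y > 0 (so mu_x = mu_y = 0): x = 6*mu/2, y = 1*mu/2
Substitute: 6*(6*mu/2) + 1*(1*mu/2) = 25
  mu*37/2 = 25 => mu = 50/37
x* = 150/37 > 0, y* = 25/37 > 0, consistent with mu_x = mu_y = 0.
f is convex and the constraints are linear, so this KKT point is the global minimum.
f* = 625/37
Active constraints: 6x + y >= 25 (holds with equality, mu = 50/37 > 0); x >= 0 and y >= 0 are inactive (mu_x = mu_y = 0).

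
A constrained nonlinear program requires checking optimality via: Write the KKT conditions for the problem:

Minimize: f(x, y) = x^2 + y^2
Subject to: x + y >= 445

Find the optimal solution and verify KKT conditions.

KKT conditions for min x^2 + y^2 s.t. x + y >= 445:
Stationarity: 2x = mu, 2y = mu
So x = y = mu/2.
Complementary slackness: mu*(x + y - 445) = 0
Primal feasibility: x + y >= 445; dual feasibility: mu >= 0
If mu = 0 then x = y = 0, but 0 + 0 < 445 is infeasible, so the constraint is active.
Constraint active: x + y = 2*(mu/2) = 445 => mu = 445
x = y = 445/2, f = 198025/2
Verify: stationarity 2*(445/2) = 445 = mu; primal 445/2 + 445/2 = 445 >= 445; dual mu = 445 >= 0; complementary slackness 445*(445 - 445) = 0. All KKT conditions hold.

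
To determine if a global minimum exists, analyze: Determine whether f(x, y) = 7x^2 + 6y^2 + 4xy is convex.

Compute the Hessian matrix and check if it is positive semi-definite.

f(x,y) = 7x^2 + 6y^2 + 4xy
Hessian H = [[14, 4], [4, 12]]
trace(H) = 26, det(H) = 152
Eigenvalues: (26 +/- sqrt(68)) / 2 = 17.12, 8.877
Since both eigenvalues > 0, f is convex.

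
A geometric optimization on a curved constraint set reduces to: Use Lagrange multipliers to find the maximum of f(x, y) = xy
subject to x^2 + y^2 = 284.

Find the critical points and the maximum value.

Lagrange conditions: y = 2*lambda*x and x = 2*lambda*y
If x = 0 then y = 0, violating the constraint, so x, y != 0.
Dividing: y/x = x/y => x^2 = y^2 => y = x or y = -x
Constraint: 2x^2 = 284 => x^2 = 142 => x = +/-sqrt(142)
Critical points: (sqrt(142), sqrt(142)), (-sqrt(142), -sqrt(142)), (sqrt(142), -sqrt(142)), (-sqrt(142), sqrt(142))
  y = x:  xy = x^2 = 142  at (sqrt(142), sqrt(142)) and (-sqrt(142), -sqrt(142))
  y = -x: xy = -x^2 = -142 at (sqrt(142), -sqrt(142)) and (-sqrt(142), sqrt(142))
Maximum xy = 142 at (sqrt(142), sqrt(142)) and (-sqrt(142), -sqrt(142))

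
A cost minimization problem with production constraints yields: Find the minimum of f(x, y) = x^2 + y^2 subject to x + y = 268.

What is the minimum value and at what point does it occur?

Substitute y = 268 - x into f(x,y) = x^2 + y^2:
g(x) = x^2 + (268 - x)^2 = 2x^2 - 536x + 71824
g'(x) = 4x - 536 = 0  =>  x = 134
y = 268 - 134 = 134
Minimum value = 134^2 + 134^2 = 35912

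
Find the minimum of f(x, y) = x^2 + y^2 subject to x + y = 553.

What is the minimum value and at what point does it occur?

Substitute y = 553 - x into f(x,y) = x^2 + y^2:
g(x) = x^2 + (553 - x)^2 = 2x^2 - 1106x + 305809
g'(x) = 4x - 1106 = 0  =>  x = 553/2
y = 553 - 553/2 = 553/2
Minimum value = (553/2)^2 + (553/2)^2 = 305809/2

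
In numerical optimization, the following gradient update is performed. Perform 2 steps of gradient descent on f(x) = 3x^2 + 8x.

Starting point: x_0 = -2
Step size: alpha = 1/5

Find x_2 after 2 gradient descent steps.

f(x) = 3x^2 + 8x, f'(x) = 6x + (8)
Step 1: f'(-2) = -4, x_1 = -2 - 1/5 * -4 = -6/5
Step 2: f'(-6/5) = 4/5, x_2 = -6/5 - 1/5 * 4/5 = -34/25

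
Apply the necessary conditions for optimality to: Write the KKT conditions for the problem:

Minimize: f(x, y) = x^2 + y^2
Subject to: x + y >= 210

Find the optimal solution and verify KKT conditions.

KKT conditions for min x^2 + y^2 s.t. x + y >= 210:
Stationarity: 2x = mu, 2y = mu
So x = y = mu/2.
Complementary slackness: mu*(x + y - 210) = 0
Primal feasibility: x + y >= 210; dual feasibility: mu >= 0
If mu = 0 then x = y = 0, but 0 + 0 < 210 is infeasible, so the constraint is active.
Constraint active: x + y = 2*(mu/2) = 210 => mu = 210
x = y = 105, f = 22050
Verify: stationarity 2*105 = 210 = mu; primal 105 + 105 = 210 >= 210; dual mu = 210 >= 0; complementary slackness 210*(210 - 210) = 0. All KKT conditions hold.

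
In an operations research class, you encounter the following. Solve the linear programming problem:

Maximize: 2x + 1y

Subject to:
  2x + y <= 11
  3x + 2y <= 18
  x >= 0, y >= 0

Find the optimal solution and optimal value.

Feasible vertices: (0, 0), (0, 9), (4, 3), (11/2, 0)
Objective 2x + 1y at each:
  (0, 0): 0
  (0, 9): 9
  (4, 3): 11
  (11/2, 0): 11
Maximum is 11 at (4, 3).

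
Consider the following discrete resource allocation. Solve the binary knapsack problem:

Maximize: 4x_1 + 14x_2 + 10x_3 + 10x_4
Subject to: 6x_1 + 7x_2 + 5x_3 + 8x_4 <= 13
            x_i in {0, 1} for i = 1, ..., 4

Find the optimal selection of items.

Items: item 1 (v=4, w=6), item 2 (v=14, w=7), item 3 (v=10, w=5), item 4 (v=10, w=8)
Capacity: 13
Checking all 16 subsets (w = total weight, v = total value):
  {}: w = 0, v = 0
  {1}: w = 6, v = 4
  {2}: w = 7, v = 14
  {3}: w = 5, v = 10
  {4}: w = 8, v = 10
  {1, 2}: w = 13, v = 18
  {1, 3}: w = 11, v = 14
  {1, 4}: w = 14 > 13, infeasible
  {2, 3}: w = 12, v = 24
  {2, 4}: w = 15 > 13, infeasible
  {3, 4}: w = 13, v = 20
  {1, 2, 3}: w = 18 > 13, infeasible
  {1, 2, 4}: w = 21 > 13, infeasible
  {1, 3, 4}: w = 19 > 13, infeasible
  {2, 3, 4}: w = 20 > 13, infeasible
  {1, 2, 3, 4}: w = 26 > 13, infeasible
Best feasible subset: items [2, 3]
Total weight: 12 <= 13, total value: 24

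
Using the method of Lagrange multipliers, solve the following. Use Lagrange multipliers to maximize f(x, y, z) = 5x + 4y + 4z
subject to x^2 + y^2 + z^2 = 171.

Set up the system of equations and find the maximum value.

Lagrange conditions: 5 = 2*lambda*x, 4 = 2*lambda*y, 4 = 2*lambda*z
So x:5 = y:4 = z:4, i.e. x = 5t, y = 4t, z = 4t
Constraint: t^2*(5^2 + 4^2 + 4^2) = 171
  t^2 * 57 = 171  =>  t = sqrt(3)
Maximum = 5*5t + 4*4t + 4*4t = 57*sqrt(3) = sqrt(9747)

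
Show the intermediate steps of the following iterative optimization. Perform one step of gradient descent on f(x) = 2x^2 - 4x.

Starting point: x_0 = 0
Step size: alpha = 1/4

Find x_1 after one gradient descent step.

f(x) = 2x^2 - 4x
f'(x) = 4x - 4
f'(0) = 4*0 + (-4) = -4
x_1 = x_0 - alpha * f'(x_0) = 0 - 1/4 * -4 = 1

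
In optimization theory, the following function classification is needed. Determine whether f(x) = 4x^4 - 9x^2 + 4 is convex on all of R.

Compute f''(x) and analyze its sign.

f(x) = 4x^4 - 9x^2 + 4
f'(x) = 16x^3 + -18x
f''(x) = 48x^2 + -18
f''(0) = -18 < 0, so not convex near x = 0
Therefore, f is not globally convex on R.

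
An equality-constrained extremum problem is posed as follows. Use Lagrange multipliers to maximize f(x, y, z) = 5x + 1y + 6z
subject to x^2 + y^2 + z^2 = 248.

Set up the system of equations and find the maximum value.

Lagrange conditions: 5 = 2*lambda*x, 1 = 2*lambda*y, 6 = 2*lambda*z
So x:5 = y:1 = z:6, i.e. x = 5t, y = 1t, z = 6t
Constraint: t^2*(5^2 + 1^2 + 6^2) = 248
  t^2 * 62 = 248  =>  t = sqrt(4)
Maximum = 5*5t + 1*1t + 6*6t = 62*sqrt(4) = 124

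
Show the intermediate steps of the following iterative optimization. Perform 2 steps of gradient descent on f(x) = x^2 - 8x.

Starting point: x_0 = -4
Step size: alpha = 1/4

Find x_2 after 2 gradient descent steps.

f(x) = x^2 - 8x, f'(x) = 2x + (-8)
Step 1: f'(-4) = -16, x_1 = -4 - 1/4 * -16 = 0
Step 2: f'(0) = -8, x_2 = 0 - 1/4 * -8 = 2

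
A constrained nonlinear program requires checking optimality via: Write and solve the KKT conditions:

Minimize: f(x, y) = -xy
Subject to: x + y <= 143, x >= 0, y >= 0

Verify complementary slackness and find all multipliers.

Problem: min -xy s.t. x + y <= 143 (multiplier lambda), x >= 0 (mu_x), y >= 0 (mu_y)
KKT stationarity: -y + lambda - mu_x = 0, -x + lambda - mu_y = 0, with lambda, mu_x, mu_y >= 0
Complementary slackness: lambda*(x + y - 143) = 0, mu_x*x = 0, mu_y*y = 0
If lambda = 0: y = -mu_x <= 0 and x = -mu_y <= 0 force x = y = 0 with f = 0; but x = y = 143/2 is feasible with f = -20449/4 < 0, so this is not the minimum. Hence lambda > 0 and x + y = 143.
Try x > 0, y > 0 (so mu_x = mu_y = 0): y = lambda, x = lambda => x = y = lambda
x + y = 143 => 2*lambda = 143 => lambda = 143/2
x* = y* = 143/2 > 0, consistent with mu_x = mu_y = 0.
(Any feasible point with x = 0 or y = 0 has f = 0 > -20449/4, so the minimum is not on those boundaries.)
min(-xy) = -20449/4 (i.e. max xy = 20449/4)
Multipliers: lambda = 143/2, mu_x = 0, mu_y = 0
Complementary slackness: lambda*(x + y - 143) = 143/2*(143/2 + 143/2 - 143) = 0, mu_x*x = 0*143/2 = 0, mu_y*y = 0*143/2 = 0. Satisfied.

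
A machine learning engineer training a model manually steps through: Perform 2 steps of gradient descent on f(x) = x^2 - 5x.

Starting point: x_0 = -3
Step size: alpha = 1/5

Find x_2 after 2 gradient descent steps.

f(x) = x^2 - 5x, f'(x) = 2x + (-5)
Step 1: f'(-3) = -11, x_1 = -3 - 1/5 * -11 = -4/5
Step 2: f'(-4/5) = -33/5, x_2 = -4/5 - 1/5 * -33/5 = 13/25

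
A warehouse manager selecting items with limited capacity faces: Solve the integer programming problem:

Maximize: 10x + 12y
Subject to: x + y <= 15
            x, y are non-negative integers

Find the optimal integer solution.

Objective: 10x + 12y, constraint: x + y <= 15
Coefficient of y is 12 > coefficient of x is 10, so allocate the entire budget to y.
Optimal: x = 0, y = 15, value = 180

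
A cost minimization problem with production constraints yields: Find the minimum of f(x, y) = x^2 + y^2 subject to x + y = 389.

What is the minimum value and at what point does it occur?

Substitute y = 389 - x into f(x,y) = x^2 + y^2:
g(x) = x^2 + (389 - x)^2 = 2x^2 - 778x + 151321
g'(x) = 4x - 778 = 0  =>  x = 389/2
y = 389 - 389/2 = 389/2
Minimum value = (389/2)^2 + (389/2)^2 = 151321/2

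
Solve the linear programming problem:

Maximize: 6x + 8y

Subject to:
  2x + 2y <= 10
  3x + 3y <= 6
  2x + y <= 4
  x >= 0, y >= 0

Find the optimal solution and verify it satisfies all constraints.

Feasible vertices: (0, 0), (0, 2), (2, 0)
Objective 6x + 8y at each vertex:
  (0, 0): 0
  (0, 2): 16
  (2, 0): 12
Maximum is 16 at (0, 2).
Verify constraints at (x, y) = (0, 2):
  2*0 + 2*2 = 4 <= 10
  3*0 + 3*2 = 6 <= 6 (active)
  2*0 + 1*2 = 2 <= 4
  x = 0 >= 0, y = 2 >= 0. All constraints satisfied.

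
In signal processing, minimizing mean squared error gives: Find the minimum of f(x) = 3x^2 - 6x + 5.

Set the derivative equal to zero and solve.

f(x) = 3x^2 - 6x + 5
f'(x) = 6x + (-6) = 0
x = 6/6 = 1
f(1) = 2
Since f''(x) = 6 > 0, this is a minimum.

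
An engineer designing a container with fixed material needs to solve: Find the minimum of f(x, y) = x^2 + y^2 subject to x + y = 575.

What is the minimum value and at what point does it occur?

Substitute y = 575 - x into f(x,y) = x^2 + y^2:
g(x) = x^2 + (575 - x)^2 = 2x^2 - 1150x + 330625
g'(x) = 4x - 1150 = 0  =>  x = 575/2
y = 575 - 575/2 = 575/2
Minimum value = (575/2)^2 + (575/2)^2 = 330625/2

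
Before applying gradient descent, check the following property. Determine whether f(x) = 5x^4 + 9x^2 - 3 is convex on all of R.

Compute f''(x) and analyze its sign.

f(x) = 5x^4 + 9x^2 - 3
f'(x) = 20x^3 + 18x
f''(x) = 60x^2 + 18
f''(x) = 60x^2 + 18 >= 18 > 0 for all x
Therefore, f is convex on R.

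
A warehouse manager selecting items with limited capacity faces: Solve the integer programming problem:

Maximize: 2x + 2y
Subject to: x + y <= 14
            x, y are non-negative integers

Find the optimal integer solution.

Objective: 2x + 2y, constraint: x + y <= 14
Coefficient of x is 2 >= coefficient of y is 2, so allocate the entire budget to x.
Optimal: x = 14, y = 0, value = 28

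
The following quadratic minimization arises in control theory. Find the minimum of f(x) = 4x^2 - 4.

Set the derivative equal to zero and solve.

f(x) = 4x^2 - 4
f'(x) = 8x + (0) = 0
x = 0/8 = 0
f(0) = -4
Since f''(x) = 8 > 0, this is a minimum.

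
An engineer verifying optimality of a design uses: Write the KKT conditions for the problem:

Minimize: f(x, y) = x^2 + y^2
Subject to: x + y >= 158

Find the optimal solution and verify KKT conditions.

KKT conditions for min x^2 + y^2 s.t. x + y >= 158:
Stationarity: 2x = mu, 2y = mu
So x = y = mu/2.
Complementary slackness: mu*(x + y - 158) = 0
Primal feasibility: x + y >= 158; dual feasibility: mu >= 0
If mu = 0 then x = y = 0, but 0 + 0 < 158 is infeasible, so the constraint is active.
Constraint active: x + y = 2*(mu/2) = 158 => mu = 158
x = y = 79, f = 12482
Verify: stationarity 2*79 = 158 = mu; primal 79 + 79 = 158 >= 158; dual mu = 158 >= 0; complementary slackness 158*(158 - 158) = 0. All KKT conditions hold.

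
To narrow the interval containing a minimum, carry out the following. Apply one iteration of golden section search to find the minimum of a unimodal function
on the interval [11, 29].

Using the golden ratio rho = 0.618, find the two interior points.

Golden section search on [11, 29].
Golden ratio rho = 0.618 (approx).
Interior points:
  x_1 = 11 + (1-0.618)*18 = 17.8760
  x_2 = 11 + 0.618*18 = 22.1240
Compare f(x_1) and f(x_2) to determine which subinterval to keep.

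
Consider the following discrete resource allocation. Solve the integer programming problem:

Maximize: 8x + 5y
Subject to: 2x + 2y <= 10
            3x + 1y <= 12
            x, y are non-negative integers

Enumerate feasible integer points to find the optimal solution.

Constraint 1: 2x + 2y <= 10
Constraint 2: 3x + 1y <= 12
Feasible x range (need y >= 0): 0 <= x <= min(10/2, 12/3) => x in {0, ..., 4}.
Enumerate feasible integer points row by row (the coefficient of y is 5 > 0, so for each x the largest feasible y gives the best value):
  x = 0: y <= min((10 - 2*0)/2, (12 - 3*0)/1) => y in {0, ..., 5}; best 8*0 + 5*5 = 25
  x = 1: y <= min((10 - 2*1)/2, (12 - 3*1)/1) => y in {0, ..., 4}; best 8*1 + 5*4 = 28
  x = 2: y <= min((10 - 2*2)/2, (12 - 3*2)/1) => y in {0, ..., 3}; best 8*2 + 5*3 = 31
  x = 3: y <= min((10 - 2*3)/2, (12 - 3*3)/1) => y in {0, ..., 2}; best 8*3 + 5*2 = 34
  x = 4: y <= min((10 - 2*4)/2, (12 - 3*4)/1) => y in {0}; best 8*4 + 5*0 = 32
The maximum 8x + 5y = 34 is achieved at x = 3, y = 2.
Check: 2*3 + 2*2 = 10 <= 10 and 3*3 + 1*2 = 11 <= 12.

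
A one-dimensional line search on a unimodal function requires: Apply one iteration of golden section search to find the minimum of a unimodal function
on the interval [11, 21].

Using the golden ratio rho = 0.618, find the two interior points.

Golden section search on [11, 21].
Golden ratio rho = 0.618 (approx).
Interior points:
  x_1 = 11 + (1-0.618)*10 = 14.8200
  x_2 = 11 + 0.618*10 = 17.1800
Compare f(x_1) and f(x_2) to determine which subinterval to keep.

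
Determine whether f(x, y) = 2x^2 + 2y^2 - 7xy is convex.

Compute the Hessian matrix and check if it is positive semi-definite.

f(x,y) = 2x^2 + 2y^2 - 7xy
Hessian H = [[4, -7], [-7, 4]]
trace(H) = 8, det(H) = -33
Eigenvalues: (8 +/- sqrt(196)) / 2 = 11, -3
Since not both eigenvalues positive, f is neither convex nor concave.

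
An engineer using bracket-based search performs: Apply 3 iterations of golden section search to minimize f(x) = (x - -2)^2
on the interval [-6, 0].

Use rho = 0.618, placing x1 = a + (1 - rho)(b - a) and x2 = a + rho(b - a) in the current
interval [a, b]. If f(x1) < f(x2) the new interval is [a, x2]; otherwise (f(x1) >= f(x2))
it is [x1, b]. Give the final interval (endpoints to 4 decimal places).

Golden section search for min of f(x) = (x - -2)^2 on [-6, 0].
Each step: x1 = a + (1 - rho)(b - a), x2 = a + rho(b - a); if f(x1) < f(x2) keep [a, x2], otherwise keep [x1, b].
Step 1: [-6.0000, 0.0000], x1=-3.7080 (f=2.9173), x2=-2.2920 (f=0.0853); f(x1) > f(x2) => keep [-3.7080, 0.0000]
Step 2: [-3.7080, 0.0000], x1=-2.2915 (f=0.0850), x2=-1.4165 (f=0.3405); f(x1) < f(x2) => keep [-3.7080, -1.4165]
Step 3: [-3.7080, -1.4165], x1=-2.8326 (f=0.6933), x2=-2.2918 (f=0.0852); f(x1) > f(x2) => keep [-2.8326, -1.4165]
Final interval: [-2.8326, -1.4165]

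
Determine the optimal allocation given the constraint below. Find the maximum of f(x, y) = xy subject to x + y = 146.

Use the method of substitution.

Substitute y = 146 - x into f(x,y) = xy:
g(x) = x(146 - x) = 146x - x^2
g'(x) = 146 - 2x = 0  =>  x = 73
y = 146 - 73 = 73
Maximum value = 73 * 73 = 5329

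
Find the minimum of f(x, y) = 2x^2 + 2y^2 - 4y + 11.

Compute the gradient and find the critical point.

f(x,y) = 2x^2 + 2y^2 - 4y + 11
df/dx = 4x + (0) = 0  =>  x = 0
df/dy = 4y + (-4) = 0  =>  y = 1
f(0, 1) = 2*(0)^2 + 2*(1)^2 + -4*(1) + 11 = 9
Hessian is diagonal with entries 4, 4 > 0, so this is a minimum.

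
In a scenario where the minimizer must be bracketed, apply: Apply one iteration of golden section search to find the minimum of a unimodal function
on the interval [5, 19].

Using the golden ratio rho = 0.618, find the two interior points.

Golden section search on [5, 19].
Golden ratio rho = 0.618 (approx).
Interior points:
  x_1 = 5 + (1-0.618)*14 = 10.3480
  x_2 = 5 + 0.618*14 = 13.6520
Compare f(x_1) and f(x_2) to determine which subinterval to keep.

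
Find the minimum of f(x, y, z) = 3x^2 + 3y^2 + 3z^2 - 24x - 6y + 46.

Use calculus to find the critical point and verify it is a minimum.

f(x,y,z) = 3x^2 + 3y^2 + 3z^2 - 24x - 6y + 46
df/dx = 6x + (-24) = 0 => x = 4
df/dy = 6y + (-6) = 0 => y = 1
df/dz = 6z + (0) = 0 => z = 0
f(4,1,0) = 3*(4)^2 + 3*(1)^2 + 3*(0)^2 + -24*(4) + -6*(1) + 46 = -5
Hessian is diagonal with entries 6, 6, 6 > 0, confirmed minimum.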